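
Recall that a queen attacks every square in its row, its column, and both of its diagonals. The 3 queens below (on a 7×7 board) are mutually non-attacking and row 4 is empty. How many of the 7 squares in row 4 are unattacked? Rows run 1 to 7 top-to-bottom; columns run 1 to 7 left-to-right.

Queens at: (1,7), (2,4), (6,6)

3

(1,7) attacks row 4 at column 7 and diagonals 4.
(2,4) attacks row 4 at column 4 and diagonals 2, 6.
(6,6) attacks row 4 at column 6 and diagonals 4.
Attacked columns: {2, 4, 6, 7}. Safe: {1, 3, 5}.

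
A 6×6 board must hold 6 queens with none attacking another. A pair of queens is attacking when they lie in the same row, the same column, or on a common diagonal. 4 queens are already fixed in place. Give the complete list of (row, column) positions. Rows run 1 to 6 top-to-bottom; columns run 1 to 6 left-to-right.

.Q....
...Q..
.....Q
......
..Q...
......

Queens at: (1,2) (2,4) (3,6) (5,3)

Row 4: attacked by (1,2)→{2,5}; (2,4)→{2,4,6}; (3,6)→{5,6}; (5,3)→{2,3,4}. Safe: 1. Place at column 1.
Row 6: attacked by (1,2)→{2}; (2,4)→{4}; (3,6)→{3,6}; (4,1)→{1,3}; (5,3)→{2,3,4}. Safe: 5. Place at column 5.
Columns [2, 4, 6, 1, 3, 5], r−c [-1, -2, -3, 3, 2, 1], r+c [3, 6, 9, 5, 8, 11] are all distinct, so no two queens attack.

(1,2) (2,4) (3,6) (4,1) (5,3) (6,5)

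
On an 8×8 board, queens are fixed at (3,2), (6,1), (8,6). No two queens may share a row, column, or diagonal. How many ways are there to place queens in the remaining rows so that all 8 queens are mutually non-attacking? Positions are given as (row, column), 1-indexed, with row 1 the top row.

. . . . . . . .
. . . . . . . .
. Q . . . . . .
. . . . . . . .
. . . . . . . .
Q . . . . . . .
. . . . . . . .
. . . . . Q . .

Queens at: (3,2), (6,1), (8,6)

3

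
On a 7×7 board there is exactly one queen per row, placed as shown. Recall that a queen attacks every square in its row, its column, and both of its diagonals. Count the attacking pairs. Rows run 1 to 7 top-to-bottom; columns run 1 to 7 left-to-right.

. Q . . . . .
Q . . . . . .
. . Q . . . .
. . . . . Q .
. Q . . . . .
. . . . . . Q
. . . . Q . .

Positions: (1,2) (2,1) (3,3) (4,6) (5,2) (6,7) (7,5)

Same column: (1,2)–(5,2) (column 2).
Same diagonal: (1,2)–(2,1) (|1−2| = |2−1| = 1); (1,2)–(6,7) (|1−6| = |2−7| = 5).
Total attacking pairs: 3.

3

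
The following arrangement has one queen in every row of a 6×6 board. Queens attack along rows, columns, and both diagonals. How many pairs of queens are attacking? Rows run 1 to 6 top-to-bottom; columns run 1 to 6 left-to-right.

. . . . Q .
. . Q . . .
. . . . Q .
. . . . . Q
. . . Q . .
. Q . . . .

Same column: (1,5)–(3,5) (column 5).
Same diagonal: (3,5)–(4,6) (|3−4| = |5−6| = 1); (3,5)–(6,2) (|3−6| = |5−2| = 3).
Total attacking pairs: 3.

3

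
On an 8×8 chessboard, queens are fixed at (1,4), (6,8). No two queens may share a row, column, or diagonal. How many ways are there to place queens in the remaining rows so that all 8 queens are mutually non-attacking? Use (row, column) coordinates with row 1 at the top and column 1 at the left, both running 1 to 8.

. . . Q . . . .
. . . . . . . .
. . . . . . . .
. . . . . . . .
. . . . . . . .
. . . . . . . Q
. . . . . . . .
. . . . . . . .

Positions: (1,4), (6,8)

Branch on row 2: col 1 → 0; col 2 → 3; col 6 → 1; col 7 → 0.
Sum: 0 + 3 + 1 + 0 = 4.

4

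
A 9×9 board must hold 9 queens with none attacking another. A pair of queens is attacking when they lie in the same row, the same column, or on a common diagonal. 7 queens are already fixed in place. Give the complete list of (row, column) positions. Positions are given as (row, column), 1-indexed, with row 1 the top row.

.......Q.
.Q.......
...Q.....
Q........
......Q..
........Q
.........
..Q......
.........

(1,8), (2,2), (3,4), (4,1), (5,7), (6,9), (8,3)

Row 7: attacked by (1,8)→{2,8}; (2,2)→{2,7}; (3,4)→{4,8}; (4,1)→{1,4}; (5,7)→{5,7,9}; (6,9)→{8,9}; (8,3)→{2,3,4}. Safe: 6. Place at column 6.
Row 9: attacked by (1,8)→{8}; (2,2)→{2,9}; (3,4)→{4}; (4,1)→{1,6}; (5,7)→{3,7}; (6,9)→{6,9}; (7,6)→{4,6,8}; (8,3)→{2,3,4}. Safe: 5. Place at column 5.
Columns [8, 2, 4, 1, 7, 9, 6, 3, 5], r−c [-7, 0, -1, 3, -2, -3, 1, 5, 4], r+c [9, 4, 7, 5, 12, 15, 13, 11, 14] are all distinct, so no two queens attack.

(1,8) (2,2) (3,4) (4,1) (5,7) (6,9) (7,6) (8,3) (9,5)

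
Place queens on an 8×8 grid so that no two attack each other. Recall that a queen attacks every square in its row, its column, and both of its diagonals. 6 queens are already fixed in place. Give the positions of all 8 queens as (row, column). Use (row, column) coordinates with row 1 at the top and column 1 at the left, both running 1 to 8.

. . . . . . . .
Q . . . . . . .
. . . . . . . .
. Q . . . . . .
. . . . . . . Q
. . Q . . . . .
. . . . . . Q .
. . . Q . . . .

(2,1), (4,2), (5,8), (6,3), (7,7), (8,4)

Row 1: attacked by (2,1)→{1,2}; (4,2)→{2,5}; (5,8)→{4,8}; (6,3)→{3,8}; (7,7)→{1,7}; (8,4)→{4}. Safe: 6. Place at column 6.
Row 3: attacked by (1,6)→{4,6,8}; (2,1)→{1,2}; (4,2)→{1,2,3}; (5,8)→{6,8}; (6,3)→{3,6}; (7,7)→{3,7}; (8,4)→{4}. Safe: 5. Place at column 5.
Columns [6, 1, 5, 2, 8, 3, 7, 4], r−c [-5, 1, -2, 2, -3, 3, 0, 4], r+c [7, 3, 8, 6, 13, 9, 14, 12] are all distinct, so no two queens attack.

(1,6) (2,1) (3,5) (4,2) (5,8) (6,3) (7,7) (8,4)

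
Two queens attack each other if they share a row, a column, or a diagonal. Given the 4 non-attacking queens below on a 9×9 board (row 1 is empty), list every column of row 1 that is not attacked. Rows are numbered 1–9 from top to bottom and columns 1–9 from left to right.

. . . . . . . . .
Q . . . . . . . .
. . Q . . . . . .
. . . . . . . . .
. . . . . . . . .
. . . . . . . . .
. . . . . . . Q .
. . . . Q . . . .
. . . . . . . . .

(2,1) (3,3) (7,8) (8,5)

(2,1) attacks row 1 at column 1 and diagonals 2.
(3,3) attacks row 1 at column 3 and diagonals 1, 5.
(7,8) attacks row 1 at column 8 and diagonals 2.
(8,5) attacks row 1 at column 5.
Attacked columns: {1, 2, 3, 5, 8}. Safe: {4, 6, 7, 9}.

columns 4, 6, 7, 9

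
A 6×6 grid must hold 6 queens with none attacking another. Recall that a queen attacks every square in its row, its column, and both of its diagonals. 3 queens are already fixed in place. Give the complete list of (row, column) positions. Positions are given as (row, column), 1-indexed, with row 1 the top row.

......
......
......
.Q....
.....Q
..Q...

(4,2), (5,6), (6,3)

(1,4) (2,1) (3,5) (4,2) (5,6) (6,3)

Row 1: attacked by (4,2)→{2,5}; (5,6)→{2,6}; (6,3)→{3}. Safe: 1, 4. Place at column 4.
Row 2: attacked by (1,4)→{3,4,5}; (4,2)→{2,4}; (5,6)→{3,6}; (6,3)→{3}. Safe: 1. Place at column 1.
Row 3: attacked by (1,4)→{2,4,6}; (2,1)→{1,2}; (4,2)→{1,2,3}; (5,6)→{4,6}; (6,3)→{3,6}. Safe: 5. Place at column 5.
Columns [4, 1, 5, 2, 6, 3], r−c [-3, 1, -2, 2, -1, 3], r+c [5, 3, 8, 6, 11, 9] are all distinct, so no two queens attack.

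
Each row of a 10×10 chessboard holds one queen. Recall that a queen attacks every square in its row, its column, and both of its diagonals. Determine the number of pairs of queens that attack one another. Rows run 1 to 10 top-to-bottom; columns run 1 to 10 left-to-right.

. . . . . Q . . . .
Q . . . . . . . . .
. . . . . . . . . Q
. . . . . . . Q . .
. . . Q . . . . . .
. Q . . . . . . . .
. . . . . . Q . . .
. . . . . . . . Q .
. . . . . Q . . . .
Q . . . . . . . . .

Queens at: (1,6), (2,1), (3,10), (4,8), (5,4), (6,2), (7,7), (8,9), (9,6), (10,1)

Same column: (1,6)–(9,6) (column 6); (2,1)–(10,1) (column 1).
Same diagonal: (2,1)–(5,4) (|2−5| = |1−4| = 3).
Total attacking pairs: 3.

3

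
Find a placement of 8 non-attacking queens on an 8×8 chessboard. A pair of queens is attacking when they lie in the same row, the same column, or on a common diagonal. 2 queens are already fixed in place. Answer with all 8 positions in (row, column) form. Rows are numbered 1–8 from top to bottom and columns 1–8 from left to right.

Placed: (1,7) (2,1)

(1,7) (2,1) (3,3) (4,8) (5,6) (6,4) (7,2) (8,5)

Row 3: attacked by (1,7)→{5,7}; (2,1)→{1,2}. Safe: 3, 4, 6, 8. Place at column 3.
Row 4: attacked by (1,7)→{4,7}; (2,1)→{1,3}; (3,3)→{2,3,4}. Safe: 5, 6, 8. Place at column 8.
Row 5: attacked by (1,7)→{3,7}; (2,1)→{1,4}; (3,3)→{1,3,5}; (4,8)→{7,8}. Safe: 2, 6. Place at column 6.
Row 6: attacked by (1,7)→{2,7}; (2,1)→{1,5}; (3,3)→{3,6}; (4,8)→{6,8}; (5,6)→{5,6,7}. Safe: 4. Place at column 4.
Row 7: attacked by (1,7)→{1,7}; (2,1)→{1,6}; (3,3)→{3,7}; (4,8)→{5,8}; (5,6)→{4,6,8}; (6,4)→{3,4,5}. Safe: 2. Place at column 2.
Row 8: attacked by (1,7)→{7}; (2,1)→{1,7}; (3,3)→{3,8}; (4,8)→{4,8}; (5,6)→{3,6}; (6,4)→{2,4,6}; (7,2)→{1,2,3}. Safe: 5. Place at column 5.
Columns [7, 1, 3, 8, 6, 4, 2, 5], r−c [-6, 1, 0, -4, -1, 2, 5, 3], r+c [8, 3, 6, 12, 11, 10, 9, 13] are all distinct, so no two queens attack.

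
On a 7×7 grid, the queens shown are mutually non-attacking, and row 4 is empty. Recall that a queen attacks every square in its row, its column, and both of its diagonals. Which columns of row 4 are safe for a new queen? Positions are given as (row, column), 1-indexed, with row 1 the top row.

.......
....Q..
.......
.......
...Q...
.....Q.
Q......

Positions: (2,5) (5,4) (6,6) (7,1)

(2,5) attacks row 4 at column 5 and diagonals 3, 7.
(5,4) attacks row 4 at column 4 and diagonals 3, 5.
(6,6) attacks row 4 at column 6 and diagonals 4.
(7,1) attacks row 4 at column 1 and diagonals 4.
Attacked columns: {1, 3, 4, 5, 6, 7}. Safe: {2}.

columns 2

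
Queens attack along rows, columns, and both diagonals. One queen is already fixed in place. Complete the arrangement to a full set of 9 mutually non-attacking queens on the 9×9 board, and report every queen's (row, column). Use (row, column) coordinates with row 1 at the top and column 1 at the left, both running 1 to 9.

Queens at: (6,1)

Row 1: attacked by (6,1)→{1,6}. Safe: 2, 3, 4, 5, 7, 8, 9. Place at column 3.
Row 2: attacked by (1,3)→{2,3,4}; (6,1)→{1,5}. Safe: 6, 7, 8, 9. Place at column 6.
Row 3: attacked by (1,3)→{1,3,5}; (2,6)→{5,6,7}; (6,1)→{1,4}. Safe: 2, 8, 9. Place at column 2.
Row 4: attacked by (1,3)→{3,6}; (2,6)→{4,6,8}; (3,2)→{1,2,3}; (6,1)→{1,3}. Safe: 5, 7, 9. Place at column 9.
Row 5: attacked by (1,3)→{3,7}; (2,6)→{3,6,9}; (3,2)→{2,4}; (4,9)→{8,9}; (6,1)→{1,2}. Safe: 5. Place at column 5.
Row 7: attacked by (1,3)→{3,9}; (2,6)→{1,6}; (3,2)→{2,6}; (4,9)→{6,9}; (5,5)→{3,5,7}; (6,1)→{1,2}. Safe: 4, 8. Place at column 8.
Row 8: attacked by (1,3)→{3}; (2,6)→{6}; (3,2)→{2,7}; (4,9)→{5,9}; (5,5)→{2,5,8}; (6,1)→{1,3}; (7,8)→{7,8,9}. Safe: 4. Place at column 4.
Row 9: attacked by (1,3)→{3}; (2,6)→{6}; (3,2)→{2,8}; (4,9)→{4,9}; (5,5)→{1,5,9}; (6,1)→{1,4}; (7,8)→{6,8}; (8,4)→{3,4,5}. Safe: 7. Place at column 7.
Columns [3, 6, 2, 9, 5, 1, 8, 4, 7], r−c [-2, -4, 1, -5, 0, 5, -1, 4, 2], r+c [4, 8, 5, 13, 10, 7, 15, 12, 16] are all distinct, so no two queens attack.

(1,3) (2,6) (3,2) (4,9) (5,5) (6,1) (7,8) (8,4) (9,7)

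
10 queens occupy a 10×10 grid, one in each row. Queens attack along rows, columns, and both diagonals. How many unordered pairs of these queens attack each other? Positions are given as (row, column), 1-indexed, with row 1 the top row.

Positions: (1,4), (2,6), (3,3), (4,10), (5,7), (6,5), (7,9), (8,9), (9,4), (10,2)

Same column: (1,4)–(9,4) (column 4); (7,9)–(8,9) (column 9).
Same diagonal: (5,7)–(7,9) (|5−7| = |7−9| = 2); (5,7)–(10,2) (|5−10| = |7−2| = 5).
Total attacking pairs: 4.

4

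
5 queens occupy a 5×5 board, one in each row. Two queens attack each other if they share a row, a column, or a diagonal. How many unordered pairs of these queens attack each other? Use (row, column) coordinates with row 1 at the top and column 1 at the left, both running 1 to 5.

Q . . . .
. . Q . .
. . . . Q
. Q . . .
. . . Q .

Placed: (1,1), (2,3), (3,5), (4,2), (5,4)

All columns are distinct and no two queens satisfy |Δrow| = |Δcol|, so no pair attacks.

0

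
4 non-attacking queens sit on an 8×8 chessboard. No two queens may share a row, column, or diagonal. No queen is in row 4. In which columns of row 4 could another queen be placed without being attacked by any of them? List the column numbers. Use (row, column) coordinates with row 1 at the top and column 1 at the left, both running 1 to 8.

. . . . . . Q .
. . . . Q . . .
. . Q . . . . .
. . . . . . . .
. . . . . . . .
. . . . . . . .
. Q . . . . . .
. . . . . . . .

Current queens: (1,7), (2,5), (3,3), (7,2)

columns 1, 6, 8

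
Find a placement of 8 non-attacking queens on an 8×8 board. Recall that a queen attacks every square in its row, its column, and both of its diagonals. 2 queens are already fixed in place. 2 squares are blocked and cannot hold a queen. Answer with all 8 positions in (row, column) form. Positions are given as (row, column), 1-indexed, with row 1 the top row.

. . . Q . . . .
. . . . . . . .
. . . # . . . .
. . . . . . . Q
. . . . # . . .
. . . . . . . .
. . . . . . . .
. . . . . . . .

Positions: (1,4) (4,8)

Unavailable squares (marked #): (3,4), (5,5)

(1,4) (2,1) (3,5) (4,8) (5,2) (6,7) (7,3) (8,6)

Row 2: attacked by (1,4)→{3,4,5}; (4,8)→{6,8}. Safe: 1, 2, 7. Place at column 1.
Row 3: attacked by (1,4)→{2,4,6}; (2,1)→{1,2}; (4,8)→{7,8}. Blocked: 4. Safe: 3, 5. Place at column 5.
Row 5: attacked by (1,4)→{4,8}; (2,1)→{1,4}; (3,5)→{3,5,7}; (4,8)→{7,8}. Blocked: 5. Safe: 2, 6. Place at column 2.
Row 6: attacked by (1,4)→{4}; (2,1)→{1,5}; (3,5)→{2,5,8}; (4,8)→{6,8}; (5,2)→{1,2,3}. Safe: 7. Place at column 7.
Row 7: attacked by (1,4)→{4}; (2,1)→{1,6}; (3,5)→{1,5}; (4,8)→{5,8}; (5,2)→{2,4}; (6,7)→{6,7,8}. Safe: 3. Place at column 3.
Row 8: attacked by (1,4)→{4}; (2,1)→{1,7}; (3,5)→{5}; (4,8)→{4,8}; (5,2)→{2,5}; (6,7)→{5,7}; (7,3)→{2,3,4}. Safe: 6. Place at column 6.
Columns [4, 1, 5, 8, 2, 7, 3, 6], r−c [-3, 1, -2, -4, 3, -1, 4, 2], r+c [5, 3, 8, 12, 7, 13, 10, 14] are all distinct, so no two queens attack.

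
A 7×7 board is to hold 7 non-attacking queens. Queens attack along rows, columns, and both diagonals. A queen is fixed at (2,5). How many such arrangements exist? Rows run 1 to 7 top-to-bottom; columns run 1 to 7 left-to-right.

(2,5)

6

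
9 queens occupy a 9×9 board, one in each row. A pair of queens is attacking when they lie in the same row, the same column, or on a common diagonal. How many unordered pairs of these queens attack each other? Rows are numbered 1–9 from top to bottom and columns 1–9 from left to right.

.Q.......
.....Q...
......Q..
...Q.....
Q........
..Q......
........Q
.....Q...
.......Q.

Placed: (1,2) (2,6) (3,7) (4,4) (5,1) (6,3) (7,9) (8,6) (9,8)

Same column: (2,6)–(8,6) (column 6).
Same diagonal: (2,6)–(3,7) (|2−3| = |6−7| = 1); (2,6)–(4,4) (|2−4| = |6−4| = 2).
Total attacking pairs: 3.

3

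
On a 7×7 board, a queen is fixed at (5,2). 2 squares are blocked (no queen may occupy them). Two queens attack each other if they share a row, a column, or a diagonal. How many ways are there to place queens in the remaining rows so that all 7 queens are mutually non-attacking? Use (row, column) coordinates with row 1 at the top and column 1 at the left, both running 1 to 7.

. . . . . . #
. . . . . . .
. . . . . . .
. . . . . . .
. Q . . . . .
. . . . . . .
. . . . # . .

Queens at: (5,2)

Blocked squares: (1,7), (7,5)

Branch on row 1: col 1 → 1; col 3 → 0; col 4 → 1; col 5 → 1.
Sum: 1 + 0 + 1 + 1 = 3.

3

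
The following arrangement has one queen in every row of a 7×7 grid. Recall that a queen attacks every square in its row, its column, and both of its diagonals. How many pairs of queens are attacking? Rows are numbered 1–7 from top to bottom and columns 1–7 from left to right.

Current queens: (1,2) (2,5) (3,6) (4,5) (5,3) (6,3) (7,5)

Same column: (2,5)–(4,5) (column 5); (2,5)–(7,5) (column 5); (4,5)–(7,5) (column 5); (5,3)–(6,3) (column 3).
Same diagonal: (1,2)–(4,5) (|1−4| = |2−5| = 3); (2,5)–(3,6) (|2−3| = |5−6| = 1); (3,6)–(4,5) (|3−4| = |6−5| = 1); (3,6)–(6,3) (|3−6| = |6−3| = 3); (4,5)–(6,3) (|4−6| = |5−3| = 2); (5,3)–(7,5) (|5−7| = |3−5| = 2).
Total attacking pairs: 10.

10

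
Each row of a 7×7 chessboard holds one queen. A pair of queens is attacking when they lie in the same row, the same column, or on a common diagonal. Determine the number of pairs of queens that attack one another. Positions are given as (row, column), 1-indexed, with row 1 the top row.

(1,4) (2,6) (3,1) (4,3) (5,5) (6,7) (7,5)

2

Same column: (5,5)–(7,5) (column 5).
Same diagonal: (3,1)–(7,5) (|3−7| = |1−5| = 4).
Total attacking pairs: 2.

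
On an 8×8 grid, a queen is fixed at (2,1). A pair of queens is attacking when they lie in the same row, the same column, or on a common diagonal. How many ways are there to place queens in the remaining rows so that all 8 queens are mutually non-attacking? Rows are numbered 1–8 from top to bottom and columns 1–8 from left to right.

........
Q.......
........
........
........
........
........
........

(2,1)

Branch on row 1: col 3 → 1; col 4 → 2; col 5 → 3; col 6 → 1; col 7 → 1; col 8 → 0.
Sum: 1 + 2 + 3 + 1 + 1 + 0 = 8.

8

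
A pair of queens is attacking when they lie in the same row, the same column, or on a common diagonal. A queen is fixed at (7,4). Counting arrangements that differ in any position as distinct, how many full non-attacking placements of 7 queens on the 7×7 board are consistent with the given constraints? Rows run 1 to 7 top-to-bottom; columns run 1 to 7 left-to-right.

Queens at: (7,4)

6

Branch on row 1: col 1 → 1; col 2 → 1; col 3 → 1; col 5 → 1; col 6 → 1; col 7 → 1.
Sum: 1 + 1 + 1 + 1 + 1 + 1 = 6.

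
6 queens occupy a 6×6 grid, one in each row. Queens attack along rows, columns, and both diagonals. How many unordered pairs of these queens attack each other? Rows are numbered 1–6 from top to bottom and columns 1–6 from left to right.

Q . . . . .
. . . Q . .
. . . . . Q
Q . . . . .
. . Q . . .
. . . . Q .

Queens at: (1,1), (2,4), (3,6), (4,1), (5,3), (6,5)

Same column: (1,1)–(4,1) (column 1).
Total attacking pairs: 1.

1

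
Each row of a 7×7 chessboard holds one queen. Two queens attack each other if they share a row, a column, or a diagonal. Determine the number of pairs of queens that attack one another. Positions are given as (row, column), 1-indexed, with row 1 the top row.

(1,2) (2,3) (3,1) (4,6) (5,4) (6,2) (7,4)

Same column: (1,2)–(6,2) (column 2); (5,4)–(7,4) (column 4).
Same diagonal: (1,2)–(2,3) (|1−2| = |2−3| = 1).
Total attacking pairs: 3.

3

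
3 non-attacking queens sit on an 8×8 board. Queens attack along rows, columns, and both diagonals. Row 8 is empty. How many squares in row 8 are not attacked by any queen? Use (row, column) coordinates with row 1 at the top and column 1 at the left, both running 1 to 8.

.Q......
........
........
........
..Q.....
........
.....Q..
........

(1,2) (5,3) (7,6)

3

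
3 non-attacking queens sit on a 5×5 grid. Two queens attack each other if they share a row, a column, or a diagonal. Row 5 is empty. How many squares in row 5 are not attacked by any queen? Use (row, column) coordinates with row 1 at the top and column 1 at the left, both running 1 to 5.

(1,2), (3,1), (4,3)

(1,2) attacks row 5 at column 2.
(3,1) attacks row 5 at column 1 and diagonals 3.
(4,3) attacks row 5 at column 3 and diagonals 2, 4.
Attacked columns: {1, 2, 3, 4}. Safe: {5}.

1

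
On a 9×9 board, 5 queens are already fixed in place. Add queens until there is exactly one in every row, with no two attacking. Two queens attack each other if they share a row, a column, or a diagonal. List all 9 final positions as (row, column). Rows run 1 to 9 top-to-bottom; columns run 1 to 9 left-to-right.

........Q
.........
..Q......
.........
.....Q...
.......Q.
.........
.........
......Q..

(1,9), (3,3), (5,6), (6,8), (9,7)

(1,9) (2,5) (3,3) (4,1) (5,6) (6,8) (7,2) (8,4) (9,7)

Row 2: attacked by (1,9)→{8,9}; (3,3)→{2,3,4}; (5,6)→{3,6,9}; (6,8)→{4,8}; (9,7)→{7}. Safe: 1, 5. Place at column 5.
Row 4: attacked by (1,9)→{6,9}; (2,5)→{3,5,7}; (3,3)→{2,3,4}; (5,6)→{5,6,7}; (6,8)→{6,8}; (9,7)→{2,7}. Safe: 1. Place at column 1.
Row 7: attacked by (1,9)→{3,9}; (2,5)→{5}; (3,3)→{3,7}; (4,1)→{1,4}; (5,6)→{4,6,8}; (6,8)→{7,8,9}; (9,7)→{5,7,9}. Safe: 2. Place at column 2.
Row 8: attacked by (1,9)→{2,9}; (2,5)→{5}; (3,3)→{3,8}; (4,1)→{1,5}; (5,6)→{3,6,9}; (6,8)→{6,8}; (7,2)→{1,2,3}; (9,7)→{6,7,8}. Safe: 4. Place at column 4.
Columns [9, 5, 3, 1, 6, 8, 2, 4, 7], r−c [-8, -3, 0, 3, -1, -2, 5, 4, 2], r+c [10, 7, 6, 5, 11, 14, 9, 12, 16] are all distinct, so no two queens attack.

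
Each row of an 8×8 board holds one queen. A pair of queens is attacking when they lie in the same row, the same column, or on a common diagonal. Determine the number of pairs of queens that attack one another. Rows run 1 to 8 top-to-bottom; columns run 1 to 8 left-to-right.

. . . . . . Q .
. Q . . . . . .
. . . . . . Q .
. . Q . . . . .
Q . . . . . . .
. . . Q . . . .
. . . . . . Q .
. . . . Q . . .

Same column: (1,7)–(3,7) (column 7); (1,7)–(7,7) (column 7); (3,7)–(7,7) (column 7).
Same diagonal: (2,2)–(7,7) (|2−7| = |2−7| = 5); (3,7)–(6,4) (|3−6| = |7−4| = 3).
Total attacking pairs: 5.

5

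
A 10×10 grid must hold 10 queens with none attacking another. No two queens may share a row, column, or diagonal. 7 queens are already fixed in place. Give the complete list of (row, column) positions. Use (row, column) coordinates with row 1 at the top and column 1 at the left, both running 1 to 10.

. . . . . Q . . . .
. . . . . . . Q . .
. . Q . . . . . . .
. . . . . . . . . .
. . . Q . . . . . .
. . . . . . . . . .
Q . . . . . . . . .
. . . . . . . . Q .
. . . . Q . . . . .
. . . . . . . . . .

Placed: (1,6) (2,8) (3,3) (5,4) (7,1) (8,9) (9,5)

(1,6) (2,8) (3,3) (4,7) (5,4) (6,10) (7,1) (8,9) (9,5) (10,2)

Row 4: attacked by (1,6)→{3,6,9}; (2,8)→{6,8,10}; (3,3)→{2,3,4}; (5,4)→{3,4,5}; (7,1)→{1,4}; (8,9)→{5,9}; (9,5)→{5,10}. Safe: 7. Place at column 7.
Row 6: attacked by (1,6)→{1,6}; (2,8)→{4,8}; (3,3)→{3,6}; (4,7)→{5,7,9}; (5,4)→{3,4,5}; (7,1)→{1,2}; (8,9)→{7,9}; (9,5)→{2,5,8}. Safe: 10. Place at column 10.
Row 10: attacked by (1,6)→{6}; (2,8)→{8}; (3,3)→{3,10}; (4,7)→{1,7}; (5,4)→{4,9}; (6,10)→{6,10}; (7,1)→{1,4}; (8,9)→{7,9}; (9,5)→{4,5,6}. Safe: 2. Place at column 2.
Columns [6, 8, 3, 7, 4, 10, 1, 9, 5, 2], r−c [-5, -6, 0, -3, 1, -4, 6, -1, 4, 8], r+c [7, 10, 6, 11, 9, 16, 8, 17, 14, 12] are all distinct, so no two queens attack.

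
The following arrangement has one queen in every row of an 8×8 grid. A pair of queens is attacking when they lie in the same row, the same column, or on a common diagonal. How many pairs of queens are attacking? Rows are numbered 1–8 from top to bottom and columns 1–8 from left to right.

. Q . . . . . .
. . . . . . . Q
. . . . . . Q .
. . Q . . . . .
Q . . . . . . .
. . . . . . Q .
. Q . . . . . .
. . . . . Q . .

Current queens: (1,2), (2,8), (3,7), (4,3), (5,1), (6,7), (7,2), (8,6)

Same column: (1,2)–(7,2) (column 2); (3,7)–(6,7) (column 7).
Same diagonal: (1,2)–(6,7) (|1−6| = |2−7| = 5); (2,8)–(3,7) (|2−3| = |8−7| = 1).
Total attacking pairs: 4.

4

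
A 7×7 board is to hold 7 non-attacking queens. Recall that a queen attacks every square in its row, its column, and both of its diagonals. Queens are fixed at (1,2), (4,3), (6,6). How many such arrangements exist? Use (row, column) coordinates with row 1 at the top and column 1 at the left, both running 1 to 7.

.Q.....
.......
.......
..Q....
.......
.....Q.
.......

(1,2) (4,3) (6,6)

Branch on row 2: col 4 → 0; col 7 → 1.
Sum: 0 + 1 = 1.

1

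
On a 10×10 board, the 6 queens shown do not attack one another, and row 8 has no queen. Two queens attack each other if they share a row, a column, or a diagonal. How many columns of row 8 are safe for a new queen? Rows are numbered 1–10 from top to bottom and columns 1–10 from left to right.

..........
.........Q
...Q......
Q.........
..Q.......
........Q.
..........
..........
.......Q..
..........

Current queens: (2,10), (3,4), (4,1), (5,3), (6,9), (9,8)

(2,10) attacks row 8 at column 10 and diagonals 4.
(3,4) attacks row 8 at column 4 and diagonals 9.
(4,1) attacks row 8 at column 1 and diagonals 5.
(5,3) attacks row 8 at column 3 and diagonals 6.
(6,9) attacks row 8 at column 9 and diagonals 7.
(9,8) attacks row 8 at column 8 and diagonals 7, 9.
Attacked columns: {1, 3, 4, 5, 6, 7, 8, 9, 10}. Safe: {2}.

1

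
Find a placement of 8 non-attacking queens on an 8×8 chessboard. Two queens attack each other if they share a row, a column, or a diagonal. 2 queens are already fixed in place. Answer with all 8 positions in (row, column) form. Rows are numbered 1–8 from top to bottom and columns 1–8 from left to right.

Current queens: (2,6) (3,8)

(1,1) (2,6) (3,8) (4,3) (5,7) (6,4) (7,2) (8,5)

Row 1: attacked by (2,6)→{5,6,7}; (3,8)→{6,8}. Safe: 1, 2, 3, 4. Place at column 1.
Row 4: attacked by (1,1)→{1,4}; (2,6)→{4,6,8}; (3,8)→{7,8}. Safe: 2, 3, 5. Place at column 3.
Row 5: attacked by (1,1)→{1,5}; (2,6)→{3,6}; (3,8)→{6,8}; (4,3)→{2,3,4}. Safe: 7. Place at column 7.
Row 6: attacked by (1,1)→{1,6}; (2,6)→{2,6}; (3,8)→{5,8}; (4,3)→{1,3,5}; (5,7)→{6,7,8}. Safe: 4. Place at column 4.
Row 7: attacked by (1,1)→{1,7}; (2,6)→{1,6}; (3,8)→{4,8}; (4,3)→{3,6}; (5,7)→{5,7}; (6,4)→{3,4,5}. Safe: 2. Place at column 2.
Row 8: attacked by (1,1)→{1,8}; (2,6)→{6}; (3,8)→{3,8}; (4,3)→{3,7}; (5,7)→{4,7}; (6,4)→{2,4,6}; (7,2)→{1,2,3}. Safe: 5. Place at column 5.
Columns [1, 6, 8, 3, 7, 4, 2, 5], r−c [0, -4, -5, 1, -2, 2, 5, 3], r+c [2, 8, 11, 7, 12, 10, 9, 13] are all distinct, so no two queens attack.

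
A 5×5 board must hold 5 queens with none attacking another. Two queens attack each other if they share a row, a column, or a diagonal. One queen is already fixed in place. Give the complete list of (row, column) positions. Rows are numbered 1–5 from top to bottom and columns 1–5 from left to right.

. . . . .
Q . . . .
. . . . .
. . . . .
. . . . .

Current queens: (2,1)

(1,4) (2,1) (3,3) (4,5) (5,2)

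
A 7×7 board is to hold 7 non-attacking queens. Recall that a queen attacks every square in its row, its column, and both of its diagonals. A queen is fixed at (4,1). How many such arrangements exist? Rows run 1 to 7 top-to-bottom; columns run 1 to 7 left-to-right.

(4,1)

6

Branch on row 1: col 2 → 2; col 3 → 1; col 5 → 0; col 6 → 2; col 7 → 1.
Sum: 2 + 1 + 0 + 2 + 1 = 6.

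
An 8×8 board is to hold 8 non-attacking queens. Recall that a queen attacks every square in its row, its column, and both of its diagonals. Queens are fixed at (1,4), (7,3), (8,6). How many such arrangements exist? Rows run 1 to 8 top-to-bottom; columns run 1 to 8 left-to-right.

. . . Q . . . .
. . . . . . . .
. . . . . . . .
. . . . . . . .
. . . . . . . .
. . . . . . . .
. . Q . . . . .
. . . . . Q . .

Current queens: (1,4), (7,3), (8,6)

Branch on row 2: col 1 → 1; col 2 → 1; col 7 → 0.
Sum: 1 + 1 + 0 = 2.

2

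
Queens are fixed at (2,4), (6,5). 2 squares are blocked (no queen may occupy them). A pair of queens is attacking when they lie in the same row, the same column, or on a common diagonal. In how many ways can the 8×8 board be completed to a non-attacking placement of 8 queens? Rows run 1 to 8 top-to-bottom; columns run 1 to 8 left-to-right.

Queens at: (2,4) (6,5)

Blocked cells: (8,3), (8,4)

1

Branch on row 1: col 1 → 0; col 2 → 0; col 6 → 1; col 7 → 0; col 8 → 0.
Sum: 0 + 0 + 1 + 0 + 0 = 1.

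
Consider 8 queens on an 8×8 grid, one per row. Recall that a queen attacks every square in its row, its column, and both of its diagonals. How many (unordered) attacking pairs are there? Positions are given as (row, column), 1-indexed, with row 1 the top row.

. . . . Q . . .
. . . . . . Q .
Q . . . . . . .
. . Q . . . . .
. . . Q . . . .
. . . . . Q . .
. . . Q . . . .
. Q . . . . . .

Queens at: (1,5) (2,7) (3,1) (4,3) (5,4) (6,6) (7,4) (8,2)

Same column: (5,4)–(7,4) (column 4).
Same diagonal: (2,7)–(5,4) (|2−5| = |7−4| = 3); (4,3)–(5,4) (|4−5| = |3−4| = 1).
Total attacking pairs: 3.

3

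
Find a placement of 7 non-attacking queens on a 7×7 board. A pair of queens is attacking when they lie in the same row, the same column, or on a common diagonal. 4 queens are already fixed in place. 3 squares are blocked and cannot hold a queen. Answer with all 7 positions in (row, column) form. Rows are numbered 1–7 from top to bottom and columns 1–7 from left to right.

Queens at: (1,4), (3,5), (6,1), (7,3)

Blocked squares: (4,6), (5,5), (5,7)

(1,4) (2,7) (3,5) (4,2) (5,6) (6,1) (7,3)

Row 2: attacked by (1,4)→{3,4,5}; (3,5)→{4,5,6}; (6,1)→{1,5}; (7,3)→{3}. Safe: 2, 7. Place at column 7.
Row 4: attacked by (1,4)→{1,4,7}; (2,7)→{5,7}; (3,5)→{4,5,6}; (6,1)→{1,3}; (7,3)→{3,6}. Blocked: 6. Safe: 2. Place at column 2.
Row 5: attacked by (1,4)→{4}; (2,7)→{4,7}; (3,5)→{3,5,7}; (4,2)→{1,2,3}; (6,1)→{1,2}; (7,3)→{1,3,5}. Blocked: 5,7. Safe: 6. Place at column 6.
Columns [4, 7, 5, 2, 6, 1, 3], r−c [-3, -5, -2, 2, -1, 5, 4], r+c [5, 9, 8, 6, 11, 7, 10] are all distinct, so no two queens attack.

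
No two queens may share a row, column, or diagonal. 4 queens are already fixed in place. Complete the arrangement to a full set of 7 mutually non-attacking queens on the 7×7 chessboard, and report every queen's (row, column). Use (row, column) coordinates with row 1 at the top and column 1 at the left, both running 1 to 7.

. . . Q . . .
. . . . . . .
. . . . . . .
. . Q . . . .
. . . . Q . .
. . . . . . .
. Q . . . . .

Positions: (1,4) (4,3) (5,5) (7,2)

(1,4) (2,6) (3,1) (4,3) (5,5) (6,7) (7,2)

Row 2: attacked by (1,4)→{3,4,5}; (4,3)→{1,3,5}; (5,5)→{2,5}; (7,2)→{2,7}. Safe: 6. Place at column 6.
Row 3: attacked by (1,4)→{2,4,6}; (2,6)→{5,6,7}; (4,3)→{2,3,4}; (5,5)→{3,5,7}; (7,2)→{2,6}. Safe: 1. Place at column 1.
Row 6: attacked by (1,4)→{4}; (2,6)→{2,6}; (3,1)→{1,4}; (4,3)→{1,3,5}; (5,5)→{4,5,6}; (7,2)→{1,2,3}. Safe: 7. Place at column 7.
Columns [4, 6, 1, 3, 5, 7, 2], r−c [-3, -4, 2, 1, 0, -1, 5], r+c [5, 8, 4, 7, 10, 13, 9] are all distinct, so no two queens attack.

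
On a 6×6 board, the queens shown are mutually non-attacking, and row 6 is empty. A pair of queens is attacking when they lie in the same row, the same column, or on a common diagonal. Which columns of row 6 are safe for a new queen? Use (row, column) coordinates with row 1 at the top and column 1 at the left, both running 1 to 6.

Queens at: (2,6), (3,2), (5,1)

columns 3, 4

(2,6) attacks row 6 at column 6 and diagonals 2.
(3,2) attacks row 6 at column 2 and diagonals 5.
(5,1) attacks row 6 at column 1 and diagonals 2.
Attacked columns: {1, 2, 5, 6}. Safe: {3, 4}.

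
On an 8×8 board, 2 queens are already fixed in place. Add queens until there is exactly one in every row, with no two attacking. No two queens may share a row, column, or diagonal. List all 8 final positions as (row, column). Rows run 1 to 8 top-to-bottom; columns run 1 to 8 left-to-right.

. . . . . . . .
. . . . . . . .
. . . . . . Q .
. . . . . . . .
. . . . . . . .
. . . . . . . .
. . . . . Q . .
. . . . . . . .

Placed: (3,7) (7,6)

(1,2) (2,5) (3,7) (4,4) (5,1) (6,8) (7,6) (8,3)

Row 1: attacked by (3,7)→{5,7}; (7,6)→{6}. Safe: 1, 2, 3, 4, 8. Place at column 2.
Row 2: attacked by (1,2)→{1,2,3}; (3,7)→{6,7,8}; (7,6)→{1,6}. Safe: 4, 5. Place at column 5.
Row 4: attacked by (1,2)→{2,5}; (2,5)→{3,5,7}; (3,7)→{6,7,8}; (7,6)→{3,6}. Safe: 1, 4. Place at column 4.
Row 5: attacked by (1,2)→{2,6}; (2,5)→{2,5,8}; (3,7)→{5,7}; (4,4)→{3,4,5}; (7,6)→{4,6,8}. Safe: 1. Place at column 1.
Row 6: attacked by (1,2)→{2,7}; (2,5)→{1,5}; (3,7)→{4,7}; (4,4)→{2,4,6}; (5,1)→{1,2}; (7,6)→{5,6,7}. Safe: 3, 8. Place at column 8.
Row 8: attacked by (1,2)→{2}; (2,5)→{5}; (3,7)→{2,7}; (4,4)→{4,8}; (5,1)→{1,4}; (6,8)→{6,8}; (7,6)→{5,6,7}. Safe: 3. Place at column 3.
Columns [2, 5, 7, 4, 1, 8, 6, 3], r−c [-1, -3, -4, 0, 4, -2, 1, 5], r+c [3, 7, 10, 8, 6, 14, 13, 11] are all distinct, so no two queens attack.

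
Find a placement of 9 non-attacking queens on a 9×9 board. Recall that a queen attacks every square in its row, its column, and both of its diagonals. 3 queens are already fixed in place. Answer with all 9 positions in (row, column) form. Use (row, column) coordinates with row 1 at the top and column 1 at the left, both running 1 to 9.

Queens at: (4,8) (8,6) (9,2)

Row 1: attacked by (4,8)→{5,8}; (8,6)→{6}; (9,2)→{2}. Safe: 1, 3, 4, 7, 9. Place at column 7.
Row 2: attacked by (1,7)→{6,7,8}; (4,8)→{6,8}; (8,6)→{6}; (9,2)→{2,9}. Safe: 1, 3, 4, 5. Place at column 1.
Row 3: attacked by (1,7)→{5,7,9}; (2,1)→{1,2}; (4,8)→{7,8,9}; (8,6)→{1,6}; (9,2)→{2,8}. Safe: 3, 4. Place at column 4.
Row 5: attacked by (1,7)→{3,7}; (2,1)→{1,4}; (3,4)→{2,4,6}; (4,8)→{7,8,9}; (8,6)→{3,6,9}; (9,2)→{2,6}. Safe: 5. Place at column 5.
Row 6: attacked by (1,7)→{2,7}; (2,1)→{1,5}; (3,4)→{1,4,7}; (4,8)→{6,8}; (5,5)→{4,5,6}; (8,6)→{4,6,8}; (9,2)→{2,5}. Safe: 3, 9. Place at column 3.
Row 7: attacked by (1,7)→{1,7}; (2,1)→{1,6}; (3,4)→{4,8}; (4,8)→{5,8}; (5,5)→{3,5,7}; (6,3)→{2,3,4}; (8,6)→{5,6,7}; (9,2)→{2,4}. Safe: 9. Place at column 9.
Columns [7, 1, 4, 8, 5, 3, 9, 6, 2], r−c [-6, 1, -1, -4, 0, 3, -2, 2, 7], r+c [8, 3, 7, 12, 10, 9, 16, 14, 11] are all distinct, so no two queens attack.

(1,7) (2,1) (3,4) (4,8) (5,5) (6,3) (7,9) (8,6) (9,2)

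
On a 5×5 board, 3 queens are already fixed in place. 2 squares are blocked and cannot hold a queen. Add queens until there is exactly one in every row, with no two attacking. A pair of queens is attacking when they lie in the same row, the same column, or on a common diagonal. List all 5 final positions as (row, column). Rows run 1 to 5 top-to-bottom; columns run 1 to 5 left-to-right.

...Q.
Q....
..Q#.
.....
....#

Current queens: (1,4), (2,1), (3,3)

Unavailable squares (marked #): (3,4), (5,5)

Row 4: attacked by (1,4)→{1,4}; (2,1)→{1,3}; (3,3)→{2,3,4}. Safe: 5. Place at column 5.
Row 5: attacked by (1,4)→{4}; (2,1)→{1,4}; (3,3)→{1,3,5}; (4,5)→{4,5}. Blocked: 5. Safe: 2. Place at column 2.
Columns [4, 1, 3, 5, 2], r−c [-3, 1, 0, -1, 3], r+c [5, 3, 6, 9, 7] are all distinct, so no two queens attack.

(1,4) (2,1) (3,3) (4,5) (5,2)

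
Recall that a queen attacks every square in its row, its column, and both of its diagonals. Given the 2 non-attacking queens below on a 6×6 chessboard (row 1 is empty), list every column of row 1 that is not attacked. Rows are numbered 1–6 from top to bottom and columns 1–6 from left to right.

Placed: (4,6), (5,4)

columns 1, 2, 5

(4,6) attacks row 1 at column 6 and diagonals 3.
(5,4) attacks row 1 at column 4.
Attacked columns: {3, 4, 6}. Safe: {1, 2, 5}.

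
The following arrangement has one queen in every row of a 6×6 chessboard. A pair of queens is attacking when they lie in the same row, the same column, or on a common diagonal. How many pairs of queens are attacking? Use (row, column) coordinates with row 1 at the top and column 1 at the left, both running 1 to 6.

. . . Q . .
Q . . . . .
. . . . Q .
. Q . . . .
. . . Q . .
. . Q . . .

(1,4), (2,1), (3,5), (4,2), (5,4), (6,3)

Same column: (1,4)–(5,4) (column 4).
Same diagonal: (2,1)–(5,4) (|2−5| = |1−4| = 3); (5,4)–(6,3) (|5−6| = |4−3| = 1).
Total attacking pairs: 3.

3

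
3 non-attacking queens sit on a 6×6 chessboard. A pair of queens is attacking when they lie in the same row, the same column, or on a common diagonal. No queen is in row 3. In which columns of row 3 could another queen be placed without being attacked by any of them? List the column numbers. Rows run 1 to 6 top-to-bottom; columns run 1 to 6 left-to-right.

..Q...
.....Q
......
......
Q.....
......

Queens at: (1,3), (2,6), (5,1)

columns 2, 4

(1,3) attacks row 3 at column 3 and diagonals 1, 5.
(2,6) attacks row 3 at column 6 and diagonals 5.
(5,1) attacks row 3 at column 1 and diagonals 3.
Attacked columns: {1, 3, 5, 6}. Safe: {2, 4}.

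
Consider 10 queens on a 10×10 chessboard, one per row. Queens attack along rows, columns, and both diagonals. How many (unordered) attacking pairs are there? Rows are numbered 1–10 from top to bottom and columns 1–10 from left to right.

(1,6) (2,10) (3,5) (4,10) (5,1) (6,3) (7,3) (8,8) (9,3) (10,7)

7

Same column: (2,10)–(4,10) (column 10); (6,3)–(7,3) (column 3); (6,3)–(9,3) (column 3); (7,3)–(9,3) (column 3).
Same diagonal: (2,10)–(9,3) (|2−9| = |10−3| = 7); (5,1)–(7,3) (|5−7| = |1−3| = 2); (6,3)–(10,7) (|6−10| = |3−7| = 4).
Total attacking pairs: 7.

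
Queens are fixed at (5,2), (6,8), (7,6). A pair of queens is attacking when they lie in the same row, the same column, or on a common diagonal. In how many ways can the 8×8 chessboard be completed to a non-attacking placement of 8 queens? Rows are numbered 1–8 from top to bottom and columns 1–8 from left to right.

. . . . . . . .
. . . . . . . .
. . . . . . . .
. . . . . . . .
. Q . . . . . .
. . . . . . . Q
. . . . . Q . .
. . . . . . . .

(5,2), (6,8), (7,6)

2

Branch on row 1: col 1 → 0; col 4 → 0; col 5 → 2; col 7 → 0.
Sum: 0 + 0 + 2 + 0 = 2.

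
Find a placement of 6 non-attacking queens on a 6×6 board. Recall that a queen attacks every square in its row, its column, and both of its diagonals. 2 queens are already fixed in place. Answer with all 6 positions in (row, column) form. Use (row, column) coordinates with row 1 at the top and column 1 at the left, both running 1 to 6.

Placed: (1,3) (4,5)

Row 2: attacked by (1,3)→{2,3,4}; (4,5)→{3,5}. Safe: 1, 6. Place at column 6.
Row 3: attacked by (1,3)→{1,3,5}; (2,6)→{5,6}; (4,5)→{4,5,6}. Safe: 2. Place at column 2.
Row 5: attacked by (1,3)→{3}; (2,6)→{3,6}; (3,2)→{2,4}; (4,5)→{4,5,6}. Safe: 1. Place at column 1.
Row 6: attacked by (1,3)→{3}; (2,6)→{2,6}; (3,2)→{2,5}; (4,5)→{3,5}; (5,1)→{1,2}. Safe: 4. Place at column 4.
Columns [3, 6, 2, 5, 1, 4], r−c [-2, -4, 1, -1, 4, 2], r+c [4, 8, 5, 9, 6, 10] are all distinct, so no two queens attack.

(1,3) (2,6) (3,2) (4,5) (5,1) (6,4)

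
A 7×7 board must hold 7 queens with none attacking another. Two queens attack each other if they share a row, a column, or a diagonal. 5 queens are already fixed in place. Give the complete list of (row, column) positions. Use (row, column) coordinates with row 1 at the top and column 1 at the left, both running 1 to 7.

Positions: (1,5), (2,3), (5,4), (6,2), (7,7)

Row 3: attacked by (1,5)→{3,5,7}; (2,3)→{2,3,4}; (5,4)→{2,4,6}; (6,2)→{2,5}; (7,7)→{3,7}. Safe: 1. Place at column 1.
Row 4: attacked by (1,5)→{2,5}; (2,3)→{1,3,5}; (3,1)→{1,2}; (5,4)→{3,4,5}; (6,2)→{2,4}; (7,7)→{4,7}. Safe: 6. Place at column 6.
Columns [5, 3, 1, 6, 4, 2, 7], r−c [-4, -1, 2, -2, 1, 4, 0], r+c [6, 5, 4, 10, 9, 8, 14] are all distinct, so no two queens attack.

(1,5) (2,3) (3,1) (4,6) (5,4) (6,2) (7,7)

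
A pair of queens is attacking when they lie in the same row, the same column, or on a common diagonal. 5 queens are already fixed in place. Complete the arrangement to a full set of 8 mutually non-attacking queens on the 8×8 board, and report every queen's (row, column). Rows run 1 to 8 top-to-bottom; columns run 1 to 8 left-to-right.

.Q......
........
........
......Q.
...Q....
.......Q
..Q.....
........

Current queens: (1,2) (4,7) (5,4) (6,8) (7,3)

Row 2: attacked by (1,2)→{1,2,3}; (4,7)→{5,7}; (5,4)→{1,4,7}; (6,8)→{4,8}; (7,3)→{3,8}. Safe: 6. Place at column 6.
Row 3: attacked by (1,2)→{2,4}; (2,6)→{5,6,7}; (4,7)→{6,7,8}; (5,4)→{2,4,6}; (6,8)→{5,8}; (7,3)→{3,7}. Safe: 1. Place at column 1.
Row 8: attacked by (1,2)→{2}; (2,6)→{6}; (3,1)→{1,6}; (4,7)→{3,7}; (5,4)→{1,4,7}; (6,8)→{6,8}; (7,3)→{2,3,4}. Safe: 5. Place at column 5.
Columns [2, 6, 1, 7, 4, 8, 3, 5], r−c [-1, -4, 2, -3, 1, -2, 4, 3], r+c [3, 8, 4, 11, 9, 14, 10, 13] are all distinct, so no two queens attack.

(1,2) (2,6) (3,1) (4,7) (5,4) (6,8) (7,3) (8,5)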